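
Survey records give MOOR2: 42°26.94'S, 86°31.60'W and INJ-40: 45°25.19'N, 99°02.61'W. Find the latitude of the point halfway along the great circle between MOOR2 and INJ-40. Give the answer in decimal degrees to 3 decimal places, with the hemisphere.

1.494°N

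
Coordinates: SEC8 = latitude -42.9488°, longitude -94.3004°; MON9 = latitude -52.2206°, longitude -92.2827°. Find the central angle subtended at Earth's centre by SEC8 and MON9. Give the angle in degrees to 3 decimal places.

9.370°

Δφ = -9.2718°,  Δλ = 2.0177°
a = sin²(Δφ/2) + cos φ₁ cos φ₂ sin²(Δλ/2) = 0.006671
c = 2·arcsin(√a) = 0.163540 rad = 9.3702°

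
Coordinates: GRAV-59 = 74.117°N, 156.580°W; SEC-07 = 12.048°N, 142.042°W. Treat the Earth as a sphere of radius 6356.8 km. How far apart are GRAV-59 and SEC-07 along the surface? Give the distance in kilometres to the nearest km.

6948 km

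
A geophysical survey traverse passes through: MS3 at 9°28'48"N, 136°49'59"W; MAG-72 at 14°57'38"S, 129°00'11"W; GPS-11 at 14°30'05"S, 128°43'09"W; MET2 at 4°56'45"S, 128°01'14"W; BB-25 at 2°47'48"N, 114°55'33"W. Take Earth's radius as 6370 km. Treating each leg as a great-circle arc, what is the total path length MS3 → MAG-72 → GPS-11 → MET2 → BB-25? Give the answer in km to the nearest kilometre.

MS3: φ = +9.48000°, λ = -136.83306°
MAG-72: φ = -14.96056°, λ = -129.00306°
GPS-11: φ = -14.50139°, λ = -128.71917°
MET2: φ = -4.94583°, λ = -128.02056°
BB-25: φ = +2.79667°, λ = -114.92583°
MS3→MAG-72: c = 0.447558 rad, d = 2850.94 km
MAG-72→GPS-11: c = 0.009337 rad, d = 59.48 km
GPS-11→MET2: c = 0.167207 rad, d = 1065.11 km
MET2→BB-25: c = 0.265322 rad, d = 1690.10 km
Total = 2850.94 + 59.48 + 1065.11 + 1690.10 = 5665.63 km

5666 km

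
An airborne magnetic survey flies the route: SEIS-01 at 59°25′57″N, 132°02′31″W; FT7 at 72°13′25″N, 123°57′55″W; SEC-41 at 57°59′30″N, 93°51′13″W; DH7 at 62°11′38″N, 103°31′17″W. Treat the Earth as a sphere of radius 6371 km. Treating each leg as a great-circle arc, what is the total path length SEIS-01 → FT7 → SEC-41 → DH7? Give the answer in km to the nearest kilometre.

SEIS-01: φ = +59.43250°, λ = -132.04194°
FT7: φ = +72.22361°, λ = -123.96528°
SEC-41: φ = +57.99167°, λ = -93.85361°
DH7: φ = +62.19389°, λ = -103.52139°
SEIS-01→FT7: c = 0.230100 rad, d = 1465.97 km
FT7→SEC-41: c = 0.325565 rad, d = 2074.17 km
SEC-41→DH7: c = 0.111412 rad, d = 709.80 km
Total = 1465.97 + 2074.17 + 709.80 = 4249.94 km

4250 km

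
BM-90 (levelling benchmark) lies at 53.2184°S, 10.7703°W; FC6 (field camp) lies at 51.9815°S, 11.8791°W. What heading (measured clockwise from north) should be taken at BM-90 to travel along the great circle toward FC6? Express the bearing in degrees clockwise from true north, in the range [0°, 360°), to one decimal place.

Δλ = -1.1088°
y = sin Δλ · cos φ₂ = -0.011919
x = cos φ₁ sin φ₂ − sin φ₁ cos φ₂ cos Δλ = 0.021494
θ = atan2(y, x) = -29.0088° → 330.9912° (mod 360°)

331.0°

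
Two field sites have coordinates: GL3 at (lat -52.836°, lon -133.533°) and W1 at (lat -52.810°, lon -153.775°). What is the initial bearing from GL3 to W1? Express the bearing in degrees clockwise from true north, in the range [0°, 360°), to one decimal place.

Δλ = -20.2420°
y = sin Δλ · cos φ₂ = -0.209135
x = cos φ₁ sin φ₂ − sin φ₁ cos φ₂ cos Δλ = -0.029296
θ = atan2(y, x) = -97.9743° → 262.0257° (mod 360°)

262.0°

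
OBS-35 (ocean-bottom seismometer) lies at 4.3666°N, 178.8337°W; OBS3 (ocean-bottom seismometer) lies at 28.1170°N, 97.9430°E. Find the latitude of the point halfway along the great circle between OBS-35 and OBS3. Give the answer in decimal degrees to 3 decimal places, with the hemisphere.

Bx = cos φ₂ cos Δλ = 0.104075,  By = cos φ₂ sin Δλ = -0.875825
φₘ = atan2(sin φ₁ + sin φ₂, √((cos φ₁ + Bx)² + By²)) = 21.25916°
λₘ = λ₁ + atan2(By, cos φ₁ + Bx) = 142.66906°

21.259°N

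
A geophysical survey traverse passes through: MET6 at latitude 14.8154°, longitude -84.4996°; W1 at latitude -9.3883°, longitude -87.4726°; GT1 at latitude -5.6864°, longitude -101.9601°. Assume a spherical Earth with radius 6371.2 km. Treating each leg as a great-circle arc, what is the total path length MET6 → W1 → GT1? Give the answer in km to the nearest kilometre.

4360 km

MET6→W1: c = 0.425555 rad, d = 2711.29 km
W1→GT1: c = 0.258807 rad, d = 1648.91 km
Total = 2711.29 + 1648.91 = 4360.20 km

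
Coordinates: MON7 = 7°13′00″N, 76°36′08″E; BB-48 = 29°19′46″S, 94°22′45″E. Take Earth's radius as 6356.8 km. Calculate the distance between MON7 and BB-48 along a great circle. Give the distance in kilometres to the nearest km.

MON7: φ = +7.21667°, λ = +76.60222°
BB-48: φ = -29.32944°, λ = +94.37917°
Δφ = -36.5461°,  Δλ = 17.7769°
a = sin²(Δφ/2) + cos φ₁ cos φ₂ sin²(Δλ/2) = 0.118960
c = 2·arcsin(√a) = 0.704276 rad = 40.3521°
d = R·c = 6356.8 × 0.704276 = 4476.9 km

4477 km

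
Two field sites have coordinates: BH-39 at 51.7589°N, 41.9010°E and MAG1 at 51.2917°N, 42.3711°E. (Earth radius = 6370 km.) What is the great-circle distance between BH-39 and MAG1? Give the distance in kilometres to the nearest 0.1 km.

61.3 km

Δφ = -0.4672°,  Δλ = 0.4701°
a = sin²(Δφ/2) + cos φ₁ cos φ₂ sin²(Δλ/2) = 0.000023
c = 2·arcsin(√a) = 0.009620 rad = 0.5512°
d = R·c = 6370 × 0.009620 = 61.3 km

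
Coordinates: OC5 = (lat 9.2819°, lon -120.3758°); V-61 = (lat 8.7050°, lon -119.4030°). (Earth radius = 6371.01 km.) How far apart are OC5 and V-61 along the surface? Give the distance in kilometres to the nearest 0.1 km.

Δφ = -0.5769°,  Δλ = 0.9728°
a = sin²(Δφ/2) + cos φ₁ cos φ₂ sin²(Δλ/2) = 0.000096
c = 2·arcsin(√a) = 0.019560 rad = 1.1207°
d = R·c = 6371.01 × 0.019560 = 124.6 km

124.6 km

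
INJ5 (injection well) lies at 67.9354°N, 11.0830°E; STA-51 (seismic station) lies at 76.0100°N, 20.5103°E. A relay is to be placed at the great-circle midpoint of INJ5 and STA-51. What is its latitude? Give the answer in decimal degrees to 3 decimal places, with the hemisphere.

72.027°N

Bx = cos φ₂ cos Δλ = 0.238487,  By = cos φ₂ sin Δλ = 0.039598
φₘ = atan2(sin φ₁ + sin φ₂, √((cos φ₁ + Bx)² + By²)) = 72.02706°
λₘ = λ₁ + atan2(By, cos φ₁ + Bx) = 14.77218°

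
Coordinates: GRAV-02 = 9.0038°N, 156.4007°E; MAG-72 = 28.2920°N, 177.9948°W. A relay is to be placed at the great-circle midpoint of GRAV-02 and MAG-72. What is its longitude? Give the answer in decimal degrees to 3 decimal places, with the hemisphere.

168.456°E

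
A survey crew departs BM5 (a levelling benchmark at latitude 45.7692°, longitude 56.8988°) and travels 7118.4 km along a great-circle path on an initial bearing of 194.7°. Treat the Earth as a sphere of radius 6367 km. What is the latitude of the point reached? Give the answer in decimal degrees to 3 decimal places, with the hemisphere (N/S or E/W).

17.054°S

δ = d/R = 7118.4/6367 = 1.118015 rad
φ₂ = arcsin(sin φ₁ cos δ + cos φ₁ sin δ cos θ)
   = arcsin(0.71654·0.43747 + 0.69755·0.89923·-0.96727) = -17.05367°
λ₂ = λ₁ + atan2(sin θ sin δ cos φ₁, cos δ − sin φ₁ sin φ₂) = 43.09001°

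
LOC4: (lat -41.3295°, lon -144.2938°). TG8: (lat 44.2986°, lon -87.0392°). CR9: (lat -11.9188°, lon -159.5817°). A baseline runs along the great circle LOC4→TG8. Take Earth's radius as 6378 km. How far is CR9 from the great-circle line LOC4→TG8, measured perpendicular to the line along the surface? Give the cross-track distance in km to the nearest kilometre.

δ₁₃ = central angle LOC4→CR9 = 0.564003 rad  (haversine)
θ₁₃ = bearing LOC4→CR9 = 331.145°,  θ₁₂ = bearing LOC4→TG8 = 37.656°
dₓₜ = R·arcsin(sin δ₁₃ · sin(θ₁₃ − θ₁₂)) = 6378·arcsin(0.53457·sin(293.489°)) = -3268.138 km
|dₓₜ| = 3268.138 km

3268 km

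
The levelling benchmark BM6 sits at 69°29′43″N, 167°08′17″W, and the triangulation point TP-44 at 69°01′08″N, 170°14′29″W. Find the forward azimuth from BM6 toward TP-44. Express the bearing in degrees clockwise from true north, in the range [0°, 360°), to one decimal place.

248.0°

BM6: φ = +69.49528°, λ = -167.13806°
TP-44: φ = +69.01889°, λ = -170.24139°
Δλ = -3.1033°
y = sin Δλ · cos φ₂ = -0.019384
x = cos φ₁ sin φ₂ − sin φ₁ cos φ₂ cos Δλ = -0.007823
θ = atan2(y, x) = -111.9768° → 248.0232° (mod 360°)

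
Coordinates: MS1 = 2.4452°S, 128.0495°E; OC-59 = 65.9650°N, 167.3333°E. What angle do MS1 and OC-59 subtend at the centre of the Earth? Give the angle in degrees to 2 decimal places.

Δφ = 68.4102°,  Δλ = 39.2838°
a = sin²(Δφ/2) + cos φ₁ cos φ₂ sin²(Δλ/2) = 0.361999
c = 2·arcsin(√a) = 1.291164 rad = 73.9783°

73.98°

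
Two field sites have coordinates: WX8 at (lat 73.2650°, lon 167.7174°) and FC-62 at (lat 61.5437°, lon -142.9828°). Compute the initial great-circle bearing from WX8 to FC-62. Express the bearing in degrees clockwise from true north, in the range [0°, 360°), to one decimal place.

97.0°

Δλ = 49.2998°
y = sin Δλ · cos φ₂ = 0.361241
x = cos φ₁ sin φ₂ − sin φ₁ cos φ₂ cos Δλ = -0.044402
θ = atan2(y, x) = 97.0074° → 97.0074° (mod 360°)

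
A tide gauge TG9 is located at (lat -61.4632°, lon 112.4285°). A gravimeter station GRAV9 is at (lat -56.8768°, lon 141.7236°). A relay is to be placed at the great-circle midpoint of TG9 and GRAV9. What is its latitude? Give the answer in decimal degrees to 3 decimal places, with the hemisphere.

59.993°S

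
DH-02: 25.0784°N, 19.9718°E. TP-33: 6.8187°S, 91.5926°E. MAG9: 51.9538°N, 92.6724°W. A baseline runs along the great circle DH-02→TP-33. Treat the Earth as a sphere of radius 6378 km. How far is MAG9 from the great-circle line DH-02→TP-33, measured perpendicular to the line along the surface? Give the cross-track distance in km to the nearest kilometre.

4497 km

δ₁₃ = central angle DH-02→MAG9 = 1.451631 rad  (haversine)
θ₁₃ = bearing DH-02→MAG9 = 325.051°,  θ₁₂ = bearing DH-02→TP-33 = 104.303°
dₓₜ = R·arcsin(sin δ₁₃ · sin(θ₁₃ − θ₁₂)) = 6378·arcsin(0.99291·sin(220.748°)) = -4497.060 km
|dₓₜ| = 4497.060 km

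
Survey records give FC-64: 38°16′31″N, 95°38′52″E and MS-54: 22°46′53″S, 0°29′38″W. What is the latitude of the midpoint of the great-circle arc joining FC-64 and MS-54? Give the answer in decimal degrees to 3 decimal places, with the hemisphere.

FC-64: φ = +38.27528°, λ = +95.64778°
MS-54: φ = -22.78139°, λ = -0.49389°
Bx = cos φ₂ cos Δλ = -0.098641,  By = cos φ₂ sin Δλ = -0.916697
φₘ = atan2(sin φ₁ + sin φ₂, √((cos φ₁ + Bx)² + By²)) = 11.46304°
λₘ = λ₁ + atan2(By, cos φ₁ + Bx) = 42.47284°

11.463°N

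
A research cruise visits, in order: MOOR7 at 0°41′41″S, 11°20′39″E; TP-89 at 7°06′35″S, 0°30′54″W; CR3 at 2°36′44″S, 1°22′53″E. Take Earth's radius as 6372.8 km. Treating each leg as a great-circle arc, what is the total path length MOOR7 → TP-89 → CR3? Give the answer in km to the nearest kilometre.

2039 km

MOOR7: φ = -0.69472°, λ = +11.34417°
TP-89: φ = -7.10972°, λ = -0.51500°
CR3: φ = -2.61222°, λ = +1.38139°
MOOR7→TP-89: c = 0.234804 rad, d = 1496.36 km
TP-89→CR3: c = 0.085139 rad, d = 542.58 km
Total = 1496.36 + 542.58 = 2038.93 km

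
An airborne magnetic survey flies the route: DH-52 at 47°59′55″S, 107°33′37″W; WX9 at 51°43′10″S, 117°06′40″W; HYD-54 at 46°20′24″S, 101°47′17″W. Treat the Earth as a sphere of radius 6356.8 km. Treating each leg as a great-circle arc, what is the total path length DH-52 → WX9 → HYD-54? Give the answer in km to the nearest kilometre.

2058 km

DH-52: φ = -47.99861°, λ = -107.56028°
WX9: φ = -51.71944°, λ = -117.11111°
HYD-54: φ = -46.34000°, λ = -101.78806°
DH-52→WX9: c = 0.125414 rad, d = 797.23 km
WX9→HYD-54: c = 0.198358 rad, d = 1260.92 km
Total = 797.23 + 1260.92 = 2058.15 km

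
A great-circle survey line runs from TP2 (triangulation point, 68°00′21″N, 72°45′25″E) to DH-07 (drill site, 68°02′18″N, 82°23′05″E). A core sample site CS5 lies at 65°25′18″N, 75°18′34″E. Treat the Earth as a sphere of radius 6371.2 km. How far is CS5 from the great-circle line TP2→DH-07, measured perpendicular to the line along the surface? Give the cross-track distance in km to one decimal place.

TP2: φ = +68.00583°, λ = +72.75694°
DH-07: φ = +68.03833°, λ = +82.38472°
CS5: φ = +65.42167°, λ = +75.30944°
δ₁₃ = central angle TP2→CS5 = 0.048409 rad  (haversine)
θ₁₃ = bearing TP2→CS5 = 157.493°,  θ₁₂ = bearing TP2→DH-07 = 85.019°
dₓₜ = R·arcsin(sin δ₁₃ · sin(θ₁₃ − θ₁₂)) = 6371.2·arcsin(0.04839·sin(72.474°)) = 294.096 km
|dₓₜ| = 294.096 km

294.1 km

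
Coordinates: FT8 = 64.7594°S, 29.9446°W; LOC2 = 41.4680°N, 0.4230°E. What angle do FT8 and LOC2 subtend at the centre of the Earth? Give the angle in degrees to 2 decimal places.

108.86°

Δφ = 106.2274°,  Δλ = 30.3676°
a = sin²(Δφ/2) + cos φ₁ cos φ₂ sin²(Δλ/2) = 0.661645
c = 2·arcsin(√a) = 1.900000 rad = 108.8620°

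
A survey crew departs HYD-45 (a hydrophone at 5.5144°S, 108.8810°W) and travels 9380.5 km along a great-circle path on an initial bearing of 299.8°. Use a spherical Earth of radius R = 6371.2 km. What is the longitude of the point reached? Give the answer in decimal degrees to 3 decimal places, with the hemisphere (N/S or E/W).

170.675°E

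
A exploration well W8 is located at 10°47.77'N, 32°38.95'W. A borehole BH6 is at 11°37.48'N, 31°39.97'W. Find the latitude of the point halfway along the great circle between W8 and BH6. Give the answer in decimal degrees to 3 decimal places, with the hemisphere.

W8: φ = +10.79617°, λ = -32.64917°
BH6: φ = +11.62467°, λ = -31.66617°
Bx = cos φ₂ cos Δλ = 0.979344,  By = cos φ₂ sin Δλ = 0.016804
φₘ = atan2(sin φ₁ + sin φ₂, √((cos φ₁ + Bx)² + By²)) = 11.21082°
λₘ = λ₁ + atan2(By, cos φ₁ + Bx) = -32.15837°

11.211°N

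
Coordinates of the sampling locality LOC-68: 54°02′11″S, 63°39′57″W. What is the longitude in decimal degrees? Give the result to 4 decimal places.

63.6658°W

63° + 39′/60 + 57″/3600 = 63 + 0.65000 + 0.01583 = 63.6658°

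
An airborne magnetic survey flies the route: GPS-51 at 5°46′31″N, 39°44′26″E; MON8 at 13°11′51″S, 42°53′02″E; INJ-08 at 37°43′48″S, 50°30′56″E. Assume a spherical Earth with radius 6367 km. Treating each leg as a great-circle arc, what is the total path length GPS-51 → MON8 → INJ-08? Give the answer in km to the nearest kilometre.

4966 km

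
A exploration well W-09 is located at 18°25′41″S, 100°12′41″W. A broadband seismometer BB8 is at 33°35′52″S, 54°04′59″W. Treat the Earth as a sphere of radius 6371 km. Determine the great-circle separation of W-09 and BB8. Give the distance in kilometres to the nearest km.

4863 km

W-09: φ = -18.42806°, λ = -100.21139°
BB8: φ = -33.59778°, λ = -54.08306°
Δφ = -15.1697°,  Δλ = 46.1283°
a = sin²(Δφ/2) + cos φ₁ cos φ₂ sin²(Δλ/2) = 0.138705
c = 2·arcsin(√a) = 0.763255 rad = 43.7313°
d = R·c = 6371 × 0.763255 = 4862.7 km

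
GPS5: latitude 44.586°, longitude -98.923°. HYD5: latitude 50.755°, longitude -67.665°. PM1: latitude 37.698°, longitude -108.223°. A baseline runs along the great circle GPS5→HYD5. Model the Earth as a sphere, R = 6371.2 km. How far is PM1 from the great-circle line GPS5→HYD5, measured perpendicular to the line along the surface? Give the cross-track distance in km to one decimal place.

δ₁₃ = central angle GPS5→PM1 = 0.171233 rad  (haversine)
θ₁₃ = bearing GPS5→PM1 = 228.626°,  θ₁₂ = bearing GPS5→HYD5 = 62.357°
dₓₜ = R·arcsin(sin δ₁₃ · sin(θ₁₃ − θ₁₂)) = 6371.2·arcsin(0.17040·sin(166.269°)) = 257.769 km
|dₓₜ| = 257.769 km

257.8 km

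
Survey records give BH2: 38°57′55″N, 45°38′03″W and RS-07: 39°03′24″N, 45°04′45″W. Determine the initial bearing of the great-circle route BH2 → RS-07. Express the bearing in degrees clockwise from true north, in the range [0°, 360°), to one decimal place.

77.9°

BH2: φ = +38.96528°, λ = -45.63417°
RS-07: φ = +39.05667°, λ = -45.07917°
Δλ = 0.5550°
y = sin Δλ · cos φ₂ = 0.007522
x = cos φ₁ sin φ₂ − sin φ₁ cos φ₂ cos Δλ = 0.001618
θ = atan2(y, x) = 77.8605° → 77.8605° (mod 360°)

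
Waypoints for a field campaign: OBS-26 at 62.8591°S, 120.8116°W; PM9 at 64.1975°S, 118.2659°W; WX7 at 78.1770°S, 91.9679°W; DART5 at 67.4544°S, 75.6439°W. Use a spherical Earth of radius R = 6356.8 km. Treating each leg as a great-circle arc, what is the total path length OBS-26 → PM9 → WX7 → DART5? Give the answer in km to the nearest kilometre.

OBS-26→PM9: c = 0.030621 rad, d = 194.65 km
PM9→WX7: c = 0.279650 rad, d = 1777.68 km
WX7→DART5: c = 0.203463 rad, d = 1293.38 km
Total = 194.65 + 1777.68 + 1293.38 = 3265.71 km

3266 km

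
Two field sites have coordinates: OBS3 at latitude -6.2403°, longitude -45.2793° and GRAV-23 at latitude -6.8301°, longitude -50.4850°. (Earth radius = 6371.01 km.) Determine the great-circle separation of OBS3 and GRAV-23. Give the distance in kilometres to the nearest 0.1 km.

Δφ = -0.5898°,  Δλ = -5.2057°
a = sin²(Δφ/2) + cos φ₁ cos φ₂ sin²(Δλ/2) = 0.002062
c = 2·arcsin(√a) = 0.090850 rad = 5.2053°
d = R·c = 6371.01 × 0.090850 = 578.8 km

578.8 km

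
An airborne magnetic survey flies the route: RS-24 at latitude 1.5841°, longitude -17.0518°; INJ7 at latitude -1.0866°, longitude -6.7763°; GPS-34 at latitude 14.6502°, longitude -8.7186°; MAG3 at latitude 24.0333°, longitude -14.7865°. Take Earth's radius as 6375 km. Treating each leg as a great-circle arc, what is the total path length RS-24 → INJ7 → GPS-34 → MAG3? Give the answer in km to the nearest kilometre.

4168 km

RS-24→INJ7: c = 0.185282 rad, d = 1181.18 km
INJ7→GPS-34: c = 0.276701 rad, d = 1763.97 km
GPS-34→MAG3: c = 0.191763 rad, d = 1222.49 km
Total = 1181.18 + 1763.97 + 1222.49 = 4167.63 km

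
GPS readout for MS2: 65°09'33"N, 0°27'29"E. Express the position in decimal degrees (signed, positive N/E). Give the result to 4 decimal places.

+65.1592°, +0.4581°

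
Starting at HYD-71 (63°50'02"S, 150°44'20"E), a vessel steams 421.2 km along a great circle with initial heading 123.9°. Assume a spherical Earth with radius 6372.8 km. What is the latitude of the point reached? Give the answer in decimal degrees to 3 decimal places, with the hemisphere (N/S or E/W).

HYD-71: φ = -63.83389°, λ = +150.73889°
δ = d/R = 421.2/6372.8 = 0.066093 rad
φ₂ = arcsin(sin φ₁ cos δ + cos φ₁ sin δ cos θ)
   = arcsin(-0.89752·0.99782 + 0.44098·0.06605·-0.55775) = -65.75581°
λ₂ = λ₁ + atan2(sin θ sin δ cos φ₁, cos δ − sin φ₁ sin φ₂) = 158.41075°

65.756°S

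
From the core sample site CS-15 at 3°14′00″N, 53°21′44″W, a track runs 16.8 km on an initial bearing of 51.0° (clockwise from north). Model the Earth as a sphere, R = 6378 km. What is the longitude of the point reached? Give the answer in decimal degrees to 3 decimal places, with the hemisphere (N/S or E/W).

53.245°W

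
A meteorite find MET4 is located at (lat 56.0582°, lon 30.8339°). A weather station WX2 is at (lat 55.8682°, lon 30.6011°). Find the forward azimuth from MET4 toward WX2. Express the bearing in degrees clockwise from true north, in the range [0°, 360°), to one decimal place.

Δλ = -0.2328°
y = sin Δλ · cos φ₂ = -0.002280
x = cos φ₁ sin φ₂ − sin φ₁ cos φ₂ cos Δλ = -0.003312
θ = atan2(y, x) = -145.4607° → 214.5393° (mod 360°)

214.5°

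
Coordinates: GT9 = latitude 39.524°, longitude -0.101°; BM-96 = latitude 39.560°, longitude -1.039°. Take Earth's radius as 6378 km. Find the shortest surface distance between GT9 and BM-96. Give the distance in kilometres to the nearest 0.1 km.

Δφ = 0.0360°,  Δλ = -0.9380°
a = sin²(Δφ/2) + cos φ₁ cos φ₂ sin²(Δλ/2) = 0.000040
c = 2·arcsin(√a) = 0.012640 rad = 0.7242°
d = R·c = 6378 × 0.012640 = 80.6 km

80.6 km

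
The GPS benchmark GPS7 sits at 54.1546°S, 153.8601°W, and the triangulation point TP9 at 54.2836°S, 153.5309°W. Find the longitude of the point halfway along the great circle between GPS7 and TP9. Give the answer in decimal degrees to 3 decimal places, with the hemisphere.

153.696°W

Bx = cos φ₂ cos Δλ = 0.583764,  By = cos φ₂ sin Δλ = 0.003354
φₘ = atan2(sin φ₁ + sin φ₂, √((cos φ₁ + Bx)² + By²)) = -54.21921°
λₘ = λ₁ + atan2(By, cos φ₁ + Bx) = -153.69576°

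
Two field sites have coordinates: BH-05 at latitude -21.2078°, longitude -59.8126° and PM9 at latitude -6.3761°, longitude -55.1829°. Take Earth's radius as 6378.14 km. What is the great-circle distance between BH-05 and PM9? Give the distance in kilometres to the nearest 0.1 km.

1724.8 km

Δφ = 14.8317°,  Δλ = 4.6297°
a = sin²(Δφ/2) + cos φ₁ cos φ₂ sin²(Δλ/2) = 0.018171
c = 2·arcsin(√a) = 0.270420 rad = 15.4939°
d = R·c = 6378.14 × 0.270420 = 1724.8 km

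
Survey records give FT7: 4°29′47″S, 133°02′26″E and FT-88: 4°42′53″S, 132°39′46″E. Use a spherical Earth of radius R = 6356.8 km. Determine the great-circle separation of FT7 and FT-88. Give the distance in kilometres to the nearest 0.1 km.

FT7: φ = -4.49639°, λ = +133.04056°
FT-88: φ = -4.71472°, λ = +132.66278°
Δφ = -0.2183°,  Δλ = -0.3778°
a = sin²(Δφ/2) + cos φ₁ cos φ₂ sin²(Δλ/2) = 0.000014
c = 2·arcsin(√a) = 0.007597 rad = 0.4353°
d = R·c = 6356.8 × 0.007597 = 48.3 km

48.3 km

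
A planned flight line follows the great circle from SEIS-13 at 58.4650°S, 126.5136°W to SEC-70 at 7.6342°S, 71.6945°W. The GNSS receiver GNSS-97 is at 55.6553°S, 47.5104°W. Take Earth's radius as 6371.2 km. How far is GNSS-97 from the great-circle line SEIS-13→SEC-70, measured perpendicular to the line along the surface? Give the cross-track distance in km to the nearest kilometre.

δ₁₃ = central angle SEIS-13→GNSS-97 = 0.707465 rad  (haversine)
θ₁₃ = bearing SEIS-13→GNSS-97 = 121.555°,  θ₁₂ = bearing SEIS-13→SEC-70 = 62.749°
dₓₜ = R·arcsin(sin δ₁₃ · sin(θ₁₃ − θ₁₂)) = 6371.2·arcsin(0.64991·sin(58.806°)) = 3755.810 km
|dₓₜ| = 3755.810 km

3756 km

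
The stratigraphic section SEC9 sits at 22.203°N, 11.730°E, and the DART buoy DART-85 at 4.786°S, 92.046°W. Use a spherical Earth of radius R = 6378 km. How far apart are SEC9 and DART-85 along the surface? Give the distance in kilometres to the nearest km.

11638 km

Δφ = -26.9890°,  Δλ = -103.7760°
a = sin²(Δφ/2) + cos φ₁ cos φ₂ sin²(Δλ/2) = 0.625615
c = 2·arcsin(√a) = 1.824747 rad = 104.5503°
d = R·c = 6378 × 1.824747 = 11638.2 km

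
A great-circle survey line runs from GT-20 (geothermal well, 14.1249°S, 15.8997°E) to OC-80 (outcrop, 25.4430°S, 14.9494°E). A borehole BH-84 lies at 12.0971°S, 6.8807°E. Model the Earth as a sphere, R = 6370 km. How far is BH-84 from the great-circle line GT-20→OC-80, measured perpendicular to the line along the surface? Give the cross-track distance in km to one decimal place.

δ₁₃ = central angle GT-20→BH-84 = 0.157323 rad  (haversine)
θ₁₃ = bearing GT-20→BH-84 = 281.948°,  θ₁₂ = bearing GT-20→OC-80 = 184.363°
dₓₜ = R·arcsin(sin δ₁₃ · sin(θ₁₃ − θ₁₂)) = 6370·arcsin(0.15667·sin(97.584°)) = 993.309 km
|dₓₜ| = 993.309 km

993.3 km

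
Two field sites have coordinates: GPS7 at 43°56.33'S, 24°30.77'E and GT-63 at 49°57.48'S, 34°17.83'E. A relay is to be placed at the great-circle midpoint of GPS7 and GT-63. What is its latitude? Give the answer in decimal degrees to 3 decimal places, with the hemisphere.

47.052°S

GPS7: φ = -43.93883°, λ = +24.51283°
GT-63: φ = -49.95800°, λ = +34.29717°
Bx = cos φ₂ cos Δλ = 0.633991,  By = cos φ₂ sin Δλ = 0.109331
φₘ = atan2(sin φ₁ + sin φ₂, √((cos φ₁ + Bx)² + By²)) = -47.05239°
λₘ = λ₁ + atan2(By, cos φ₁ + Bx) = 29.12901°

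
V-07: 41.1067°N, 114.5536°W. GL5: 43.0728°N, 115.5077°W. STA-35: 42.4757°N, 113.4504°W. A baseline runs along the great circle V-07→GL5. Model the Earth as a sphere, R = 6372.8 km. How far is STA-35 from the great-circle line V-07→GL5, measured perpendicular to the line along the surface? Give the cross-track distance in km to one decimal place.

δ₁₃ = central angle V-07→STA-35 = 0.027874 rad  (haversine)
θ₁₃ = bearing V-07→STA-35 = 30.632°,  θ₁₂ = bearing V-07→GL5 = 340.513°
dₓₜ = R·arcsin(sin δ₁₃ · sin(θ₁₃ − θ₁₂)) = 6372.8·arcsin(0.02787·sin(-309.881°)) = 136.305 km
|dₓₜ| = 136.305 km

136.3 km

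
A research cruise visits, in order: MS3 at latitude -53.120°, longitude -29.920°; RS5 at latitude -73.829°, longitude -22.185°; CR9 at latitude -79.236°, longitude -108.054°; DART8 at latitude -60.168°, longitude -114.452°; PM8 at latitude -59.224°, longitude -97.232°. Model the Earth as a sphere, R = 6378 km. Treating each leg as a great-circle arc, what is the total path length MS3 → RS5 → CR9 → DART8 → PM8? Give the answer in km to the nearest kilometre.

7517 km

MS3→RS5: c = 0.365717 rad, d = 2332.54 km
RS5→CR9: c = 0.326151 rad, d = 2080.19 km
CR9→DART8: c = 0.334566 rad, d = 2133.86 km
DART8→PM8: c = 0.152104 rad, d = 970.12 km
Total = 2332.54 + 2080.19 + 2133.86 + 970.12 = 7516.71 km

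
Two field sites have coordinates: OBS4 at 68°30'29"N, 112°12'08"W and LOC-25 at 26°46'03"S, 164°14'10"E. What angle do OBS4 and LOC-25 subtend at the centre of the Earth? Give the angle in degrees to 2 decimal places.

OBS4: φ = +68.50806°, λ = -112.20222°
LOC-25: φ = -26.76750°, λ = +164.23611°
Δφ = -95.2756°,  Δλ = -83.5617°
a = sin²(Δφ/2) + cos φ₁ cos φ₂ sin²(Δλ/2) = 0.691188
c = 2·arcsin(√a) = 1.963163 rad = 112.4810°

112.48°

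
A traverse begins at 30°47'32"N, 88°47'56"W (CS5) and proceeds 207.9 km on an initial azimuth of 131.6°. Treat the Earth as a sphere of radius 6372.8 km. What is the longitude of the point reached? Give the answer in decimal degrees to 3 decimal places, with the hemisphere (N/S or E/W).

CS5: φ = +30.79222°, λ = -88.79889°
δ = d/R = 207.9/6372.8 = 0.032623 rad
φ₂ = arcsin(sin φ₁ cos δ + cos φ₁ sin δ cos θ)
   = arcsin(0.51193·0.99947 + 0.85903·0.03262·-0.66393) = 29.54133°
λ₂ = λ₁ + atan2(sin θ sin δ cos φ₁, cos δ − sin φ₁ sin φ₂) = -87.19235°

87.192°W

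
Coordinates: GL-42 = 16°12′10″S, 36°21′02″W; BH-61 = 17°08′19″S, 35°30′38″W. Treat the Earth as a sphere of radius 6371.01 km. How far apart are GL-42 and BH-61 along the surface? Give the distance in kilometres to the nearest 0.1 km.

GL-42: φ = -16.20278°, λ = -36.35056°
BH-61: φ = -17.13861°, λ = -35.51056°
Δφ = -0.9358°,  Δλ = 0.8400°
a = sin²(Δφ/2) + cos φ₁ cos φ₂ sin²(Δλ/2) = 0.000116
c = 2·arcsin(√a) = 0.021541 rad = 1.2342°
d = R·c = 6371.01 × 0.021541 = 137.2 km

137.2 km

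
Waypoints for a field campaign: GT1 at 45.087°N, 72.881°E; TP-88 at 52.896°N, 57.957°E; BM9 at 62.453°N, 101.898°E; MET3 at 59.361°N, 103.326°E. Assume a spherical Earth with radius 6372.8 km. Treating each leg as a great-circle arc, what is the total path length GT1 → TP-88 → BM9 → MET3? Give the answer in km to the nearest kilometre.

GT1→TP-88: c = 0.217873 rad, d = 1388.46 km
TP-88→BM9: c = 0.432269 rad, d = 2754.76 km
BM9→MET3: c = 0.055306 rad, d = 352.45 km
Total = 1388.46 + 2754.76 + 352.45 = 4495.68 km

4496 km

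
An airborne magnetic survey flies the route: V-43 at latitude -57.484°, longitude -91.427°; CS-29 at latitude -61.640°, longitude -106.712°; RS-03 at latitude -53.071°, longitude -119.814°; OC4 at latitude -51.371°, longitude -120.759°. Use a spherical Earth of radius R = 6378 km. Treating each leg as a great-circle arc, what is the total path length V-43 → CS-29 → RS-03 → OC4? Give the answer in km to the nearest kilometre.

V-43→CS-29: c = 0.152869 rad, d = 975.00 km
CS-29→RS-03: c = 0.193133 rad, d = 1231.80 km
RS-03→OC4: c = 0.031343 rad, d = 199.91 km
Total = 975.00 + 1231.80 + 199.91 = 2406.71 km

2407 km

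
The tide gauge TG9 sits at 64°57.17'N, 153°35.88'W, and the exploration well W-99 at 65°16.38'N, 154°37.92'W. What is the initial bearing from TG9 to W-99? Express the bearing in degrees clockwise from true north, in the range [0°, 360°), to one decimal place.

TG9: φ = +64.95283°, λ = -153.59800°
W-99: φ = +65.27300°, λ = -154.63200°
Δλ = -1.0340°
y = sin Δλ · cos φ₂ = -0.007548
x = cos φ₁ sin φ₂ − sin φ₁ cos φ₂ cos Δλ = 0.005650
θ = atan2(y, x) = -53.1869° → 306.8131° (mod 360°)

306.8°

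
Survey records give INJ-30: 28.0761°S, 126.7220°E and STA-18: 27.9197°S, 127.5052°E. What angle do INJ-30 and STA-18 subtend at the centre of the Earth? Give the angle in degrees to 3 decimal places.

Δφ = 0.1564°,  Δλ = 0.7832°
a = sin²(Δφ/2) + cos φ₁ cos φ₂ sin²(Δλ/2) = 0.000038
c = 2·arcsin(√a) = 0.012374 rad = 0.7090°

0.709°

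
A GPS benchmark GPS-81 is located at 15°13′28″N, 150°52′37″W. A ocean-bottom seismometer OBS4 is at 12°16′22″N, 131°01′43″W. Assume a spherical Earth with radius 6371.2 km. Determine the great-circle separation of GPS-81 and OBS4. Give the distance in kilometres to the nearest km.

GPS-81: φ = +15.22444°, λ = -150.87694°
OBS4: φ = +12.27278°, λ = -131.02861°
Δφ = -2.9517°,  Δλ = 19.8483°
a = sin²(Δφ/2) + cos φ₁ cos φ₂ sin²(Δλ/2) = 0.028669
c = 2·arcsin(√a) = 0.340275 rad = 19.4963°
d = R·c = 6371.2 × 0.340275 = 2168.0 km

2168 km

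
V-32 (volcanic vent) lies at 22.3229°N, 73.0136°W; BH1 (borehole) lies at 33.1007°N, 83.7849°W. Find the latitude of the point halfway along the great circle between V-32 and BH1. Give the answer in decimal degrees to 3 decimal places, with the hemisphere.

27.816°N

Bx = cos φ₂ cos Δλ = 0.822952,  By = cos φ₂ sin Δλ = -0.156559
φₘ = atan2(sin φ₁ + sin φ₂, √((cos φ₁ + Bx)² + By²)) = 27.81603°
λₘ = λ₁ + atan2(By, cos φ₁ + Bx) = -78.13160°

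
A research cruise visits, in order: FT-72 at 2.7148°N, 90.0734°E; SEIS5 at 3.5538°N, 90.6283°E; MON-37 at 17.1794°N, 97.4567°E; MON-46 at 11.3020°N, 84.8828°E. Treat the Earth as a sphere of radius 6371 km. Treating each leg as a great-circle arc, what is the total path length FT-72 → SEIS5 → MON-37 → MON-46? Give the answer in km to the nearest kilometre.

3304 km

FT-72→SEIS5: c = 0.017548 rad, d = 111.80 km
SEIS5→MON-37: c = 0.265002 rad, d = 1688.33 km
MON-37→MON-46: c = 0.236031 rad, d = 1503.75 km
Total = 111.80 + 1688.33 + 1503.75 = 3303.88 km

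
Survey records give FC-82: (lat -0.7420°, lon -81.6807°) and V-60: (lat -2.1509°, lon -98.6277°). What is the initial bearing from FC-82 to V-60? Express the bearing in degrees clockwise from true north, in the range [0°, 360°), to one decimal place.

265.1°

Δλ = -16.9470°
y = sin Δλ · cos φ₂ = -0.291282
x = cos φ₁ sin φ₂ − sin φ₁ cos φ₂ cos Δλ = -0.025149
θ = atan2(y, x) = -94.9347° → 265.0653° (mod 360°)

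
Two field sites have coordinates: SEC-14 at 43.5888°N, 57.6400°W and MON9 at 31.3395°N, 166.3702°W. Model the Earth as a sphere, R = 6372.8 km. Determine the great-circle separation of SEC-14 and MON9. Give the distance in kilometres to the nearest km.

Δφ = -12.2493°,  Δλ = -108.7302°
a = sin²(Δφ/2) + cos φ₁ cos φ₂ sin²(Δλ/2) = 0.420023
c = 2·arcsin(√a) = 1.410153 rad = 80.7958°
d = R·c = 6372.8 × 1.410153 = 8986.6 km

8987 km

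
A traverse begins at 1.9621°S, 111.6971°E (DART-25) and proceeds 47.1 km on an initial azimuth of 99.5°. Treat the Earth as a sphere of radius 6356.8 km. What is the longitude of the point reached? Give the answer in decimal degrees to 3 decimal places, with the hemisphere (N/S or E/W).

δ = d/R = 47.1/6356.8 = 0.007409 rad
φ₂ = arcsin(sin φ₁ cos δ + cos φ₁ sin δ cos θ)
   = arcsin(-0.03424·0.99997 + 0.99941·0.00741·-0.16505) = -2.03211°
λ₂ = λ₁ + atan2(sin θ sin δ cos φ₁, cos δ − sin φ₁ sin φ₂) = 112.11607°

112.116°E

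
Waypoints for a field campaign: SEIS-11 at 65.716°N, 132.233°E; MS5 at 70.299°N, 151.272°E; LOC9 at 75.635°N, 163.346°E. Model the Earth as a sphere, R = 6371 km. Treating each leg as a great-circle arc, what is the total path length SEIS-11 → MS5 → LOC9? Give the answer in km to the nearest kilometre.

1645 km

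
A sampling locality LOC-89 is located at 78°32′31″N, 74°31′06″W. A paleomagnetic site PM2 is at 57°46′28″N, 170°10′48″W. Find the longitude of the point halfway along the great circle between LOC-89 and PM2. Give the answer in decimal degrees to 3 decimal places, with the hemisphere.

LOC-89: φ = +78.54194°, λ = -74.51833°
PM2: φ = +57.77444°, λ = -170.18000°
Bx = cos φ₂ cos Δλ = -0.052608,  By = cos φ₂ sin Δλ = -0.530652
φₘ = atan2(sin φ₁ + sin φ₂, √((cos φ₁ + Bx)² + By²)) = 73.22668°
λₘ = λ₁ + atan2(By, cos φ₁ + Bx) = -149.13069°

149.131°W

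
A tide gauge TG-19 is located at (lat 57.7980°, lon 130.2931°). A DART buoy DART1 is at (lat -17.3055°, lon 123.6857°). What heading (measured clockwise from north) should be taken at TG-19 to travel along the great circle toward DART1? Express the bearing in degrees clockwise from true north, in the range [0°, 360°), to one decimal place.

186.5°

Δλ = -6.6074°
y = sin Δλ · cos φ₂ = -0.109857
x = cos φ₁ sin φ₂ − sin φ₁ cos φ₂ cos Δλ = -0.961026
θ = atan2(y, x) = -173.4787° → 186.5213° (mod 360°)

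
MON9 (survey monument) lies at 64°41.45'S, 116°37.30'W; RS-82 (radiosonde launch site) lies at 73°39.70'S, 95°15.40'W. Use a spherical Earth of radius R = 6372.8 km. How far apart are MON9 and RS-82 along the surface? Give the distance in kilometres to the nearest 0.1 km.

1292.5 km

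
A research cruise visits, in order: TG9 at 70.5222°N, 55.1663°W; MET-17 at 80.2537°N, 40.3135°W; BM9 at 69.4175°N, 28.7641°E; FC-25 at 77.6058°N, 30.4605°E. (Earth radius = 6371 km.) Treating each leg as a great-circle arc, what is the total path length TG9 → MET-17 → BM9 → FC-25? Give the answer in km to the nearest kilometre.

4207 km

TG9→MET-17: c = 0.180664 rad, d = 1151.01 km
MET-17→BM9: c = 0.336525 rad, d = 2144.00 km
BM9→FC-25: c = 0.143145 rad, d = 911.98 km
Total = 1151.01 + 2144.00 + 911.98 = 4206.99 km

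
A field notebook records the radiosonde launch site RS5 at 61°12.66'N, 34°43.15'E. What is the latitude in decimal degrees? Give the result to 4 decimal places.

61° + 12.66′/60 = 61 + 0.21100 = 61.2110°

61.2110°N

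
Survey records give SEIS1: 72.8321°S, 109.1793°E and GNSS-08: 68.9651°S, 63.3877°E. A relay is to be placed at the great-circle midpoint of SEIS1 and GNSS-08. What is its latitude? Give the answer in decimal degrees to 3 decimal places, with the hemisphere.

Bx = cos φ₂ cos Δλ = 0.250276,  By = cos φ₂ sin Δλ = -0.257289
φₘ = atan2(sin φ₁ + sin φ₂, √((cos φ₁ + Bx)² + By²)) = -72.29201°
λₘ = λ₁ + atan2(By, cos φ₁ + Bx) = 83.92599°

72.292°S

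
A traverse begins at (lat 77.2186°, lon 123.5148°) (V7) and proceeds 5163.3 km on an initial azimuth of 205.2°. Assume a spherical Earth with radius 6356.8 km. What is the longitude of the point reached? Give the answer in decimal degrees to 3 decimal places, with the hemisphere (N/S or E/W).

102.215°E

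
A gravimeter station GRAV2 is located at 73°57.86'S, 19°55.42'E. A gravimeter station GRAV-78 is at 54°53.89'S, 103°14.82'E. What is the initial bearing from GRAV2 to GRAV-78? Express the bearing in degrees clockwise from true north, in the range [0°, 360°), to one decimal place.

105.8°

GRAV2: φ = -73.96433°, λ = +19.92367°
GRAV-78: φ = -54.89817°, λ = +103.24700°
Δλ = 83.3233°
y = sin Δλ · cos φ₂ = 0.571132
x = cos φ₁ sin φ₂ − sin φ₁ cos φ₂ cos Δλ = -0.161742
θ = atan2(y, x) = 105.8119° → 105.8119° (mod 360°)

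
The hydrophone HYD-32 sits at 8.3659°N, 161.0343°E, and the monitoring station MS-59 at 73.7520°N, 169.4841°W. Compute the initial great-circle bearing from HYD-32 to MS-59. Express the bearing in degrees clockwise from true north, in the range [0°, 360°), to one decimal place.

Δλ = 29.4816°
y = sin Δλ · cos φ₂ = 0.137700
x = cos φ₁ sin φ₂ − sin φ₁ cos φ₂ cos Δλ = 0.914406
θ = atan2(y, x) = 8.5638° → 8.5638° (mod 360°)

8.6°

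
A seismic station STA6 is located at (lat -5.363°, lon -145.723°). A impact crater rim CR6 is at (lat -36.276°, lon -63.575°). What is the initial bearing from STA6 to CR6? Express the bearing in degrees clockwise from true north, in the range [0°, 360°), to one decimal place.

Δλ = 82.1480°
y = sin Δλ · cos φ₂ = 0.798618
x = cos φ₁ sin φ₂ − sin φ₁ cos φ₂ cos Δλ = -0.578792
θ = atan2(y, x) = 125.9324° → 125.9324° (mod 360°)

125.9°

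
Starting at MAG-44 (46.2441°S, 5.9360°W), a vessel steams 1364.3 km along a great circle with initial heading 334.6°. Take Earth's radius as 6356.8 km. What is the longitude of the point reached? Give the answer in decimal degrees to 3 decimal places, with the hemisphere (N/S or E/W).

12.334°W

δ = d/R = 1364.3/6356.8 = 0.214621 rad
φ₂ = arcsin(sin φ₁ cos δ + cos φ₁ sin δ cos θ)
   = arcsin(-0.72229·0.97706 + 0.69159·0.21298·0.90334) = -34.93644°
λ₂ = λ₁ + atan2(sin θ sin δ cos φ₁, cos δ − sin φ₁ sin φ₂) = -12.33405°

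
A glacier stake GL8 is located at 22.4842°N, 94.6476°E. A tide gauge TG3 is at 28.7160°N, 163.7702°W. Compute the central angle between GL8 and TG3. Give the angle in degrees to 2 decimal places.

88.79°

Δφ = 6.2318°,  Δλ = 101.5822°
a = sin²(Δφ/2) + cos φ₁ cos φ₂ sin²(Δλ/2) = 0.489476
c = 2·arcsin(√a) = 1.549746 rad = 88.7939°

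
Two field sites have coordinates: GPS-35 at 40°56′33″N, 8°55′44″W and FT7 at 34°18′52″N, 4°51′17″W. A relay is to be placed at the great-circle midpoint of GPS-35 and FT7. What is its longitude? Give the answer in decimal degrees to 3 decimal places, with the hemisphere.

GPS-35: φ = +40.94250°, λ = -8.92889°
FT7: φ = +34.31444°, λ = -4.85472°
Bx = cos φ₂ cos Δλ = 0.823869,  By = cos φ₂ sin Δλ = 0.058682
φₘ = atan2(sin φ₁ + sin φ₂, √((cos φ₁ + Bx)² + By²)) = 37.64595°
λₘ = λ₁ + atan2(By, cos φ₁ + Bx) = -6.80083°

6.801°W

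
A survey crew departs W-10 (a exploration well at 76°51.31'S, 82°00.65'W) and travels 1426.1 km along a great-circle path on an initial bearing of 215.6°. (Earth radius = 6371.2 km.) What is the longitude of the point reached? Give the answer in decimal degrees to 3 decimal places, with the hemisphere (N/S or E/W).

152.421°W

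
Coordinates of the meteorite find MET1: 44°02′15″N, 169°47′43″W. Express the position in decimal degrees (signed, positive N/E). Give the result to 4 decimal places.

+44.0375°, -169.7953°

lat: 44.0375° N → +44.0375°
lon: 169.7953° W → -169.7953°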